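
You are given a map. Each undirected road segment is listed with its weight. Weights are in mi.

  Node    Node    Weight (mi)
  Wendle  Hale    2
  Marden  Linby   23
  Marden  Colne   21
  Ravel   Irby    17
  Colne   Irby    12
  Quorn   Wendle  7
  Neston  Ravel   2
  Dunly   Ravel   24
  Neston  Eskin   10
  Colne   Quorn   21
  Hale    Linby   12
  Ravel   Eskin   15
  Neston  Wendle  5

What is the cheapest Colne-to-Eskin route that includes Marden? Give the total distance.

Shortest Colne→Marden: Colne → Marden = 21
Shortest Marden→Eskin: Marden → Linby → Hale → Wendle → Neston → Eskin = 52
Total via Marden: 21 + 52 = 73 mi.

73 mi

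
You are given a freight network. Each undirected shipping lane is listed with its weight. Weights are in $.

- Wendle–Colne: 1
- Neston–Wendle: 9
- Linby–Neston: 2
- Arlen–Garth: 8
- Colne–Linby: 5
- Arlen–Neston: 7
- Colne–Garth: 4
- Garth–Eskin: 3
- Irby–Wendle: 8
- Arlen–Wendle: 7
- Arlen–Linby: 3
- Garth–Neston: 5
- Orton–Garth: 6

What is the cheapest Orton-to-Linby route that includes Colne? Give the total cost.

Shortest Orton→Colne: Orton–Garth–Colne = 10
Best Colne to Linby: Colne–Linby costing 5
Total via Colne: 10 + 5 = $15.

$15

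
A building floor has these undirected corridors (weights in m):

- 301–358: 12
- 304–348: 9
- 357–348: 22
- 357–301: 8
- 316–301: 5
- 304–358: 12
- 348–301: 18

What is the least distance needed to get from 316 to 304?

29 m

Candidate routes:
316–301–348–304: 5+18+9 = 32
316–301–358–304: 5+12+12 = 29
The minimum is 29 m via 316–301–358–304.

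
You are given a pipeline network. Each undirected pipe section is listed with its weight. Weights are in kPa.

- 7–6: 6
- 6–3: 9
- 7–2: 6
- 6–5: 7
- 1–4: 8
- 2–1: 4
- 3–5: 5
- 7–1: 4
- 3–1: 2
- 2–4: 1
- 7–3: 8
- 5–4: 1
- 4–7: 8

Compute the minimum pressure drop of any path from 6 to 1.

10 kPa

Enumerating some paths:
6–3–1: 9+2 = 11
6–7–1: 6+4 = 10
The minimum is 10 kPa via 6–7–1.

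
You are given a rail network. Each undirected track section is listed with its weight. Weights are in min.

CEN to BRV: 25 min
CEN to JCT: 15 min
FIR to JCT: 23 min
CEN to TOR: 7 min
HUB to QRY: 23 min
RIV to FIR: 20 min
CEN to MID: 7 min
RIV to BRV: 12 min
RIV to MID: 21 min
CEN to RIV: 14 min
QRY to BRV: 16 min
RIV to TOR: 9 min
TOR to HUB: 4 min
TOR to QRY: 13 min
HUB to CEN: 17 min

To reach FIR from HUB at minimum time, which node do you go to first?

Candidate routes:
HUB → TOR → RIV → FIR: 4+9+20 = 33
HUB → TOR → CEN → JCT → FIR: 4+7+15+23 = 49
HUB → TOR → CEN → RIV → FIR: 4+7+14+20 = 45
The minimum is 33 min via HUB → TOR → RIV → FIR.
So from HUB the first move is to TOR.

TOR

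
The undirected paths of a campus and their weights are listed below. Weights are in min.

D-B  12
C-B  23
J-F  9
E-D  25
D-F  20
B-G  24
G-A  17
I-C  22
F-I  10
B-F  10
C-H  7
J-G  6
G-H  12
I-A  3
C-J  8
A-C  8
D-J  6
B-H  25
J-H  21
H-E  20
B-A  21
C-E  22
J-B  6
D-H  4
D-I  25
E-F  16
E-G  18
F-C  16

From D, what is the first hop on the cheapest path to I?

H

Enumerating some paths:
D → H → C → A → I: 4+7+8+3 = 22
D → J → C → A → I: 6+8+8+3 = 25
D → I: 25 = 25
The minimum is 22 min via D → H → C → A → I.
So from D the first move is to H.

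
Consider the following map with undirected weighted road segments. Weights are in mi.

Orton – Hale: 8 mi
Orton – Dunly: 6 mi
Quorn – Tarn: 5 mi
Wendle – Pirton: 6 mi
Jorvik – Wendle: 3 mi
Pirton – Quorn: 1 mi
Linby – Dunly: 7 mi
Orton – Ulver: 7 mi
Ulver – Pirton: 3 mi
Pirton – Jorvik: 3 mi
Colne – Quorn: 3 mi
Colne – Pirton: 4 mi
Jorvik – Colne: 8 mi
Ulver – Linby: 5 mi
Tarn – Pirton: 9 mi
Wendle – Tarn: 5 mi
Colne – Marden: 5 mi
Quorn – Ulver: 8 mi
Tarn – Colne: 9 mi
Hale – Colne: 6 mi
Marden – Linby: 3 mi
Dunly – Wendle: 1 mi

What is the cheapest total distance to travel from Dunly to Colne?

Running Dijkstra from Dunly:
Dunly: 0
Wendle: 1  (via Dunly)
Jorvik: 4  (via Wendle)
Orton: 6  (via Dunly)
Tarn: 6  (via Wendle)
Linby: 7  (via Dunly)
Pirton: 7  (via Wendle)
Quorn: 8  (via Pirton)
Ulver: 10  (via Pirton)
Marden: 10  (via Linby)
Colne: 11  (via Pirton)
Shortest route: Dunly–Wendle–Pirton–Colne = 11 mi.

11 mi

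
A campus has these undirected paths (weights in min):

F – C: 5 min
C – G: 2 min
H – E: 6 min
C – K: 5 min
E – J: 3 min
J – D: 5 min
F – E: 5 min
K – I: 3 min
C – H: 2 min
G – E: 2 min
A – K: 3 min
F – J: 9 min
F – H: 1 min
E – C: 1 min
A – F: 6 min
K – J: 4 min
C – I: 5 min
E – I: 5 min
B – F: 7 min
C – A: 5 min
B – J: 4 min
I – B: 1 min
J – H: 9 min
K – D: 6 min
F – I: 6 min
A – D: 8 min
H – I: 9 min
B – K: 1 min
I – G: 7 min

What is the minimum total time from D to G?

10 min

Shortest distances from D:
D: 0
J: 5  (via D)
K: 6  (via D)
B: 7  (via K)
A: 8  (via D)
E: 8  (via J)
I: 8  (via B)
C: 9  (via E)
G: 10  (via E)
Shortest route: D → J → E → G = 10 min.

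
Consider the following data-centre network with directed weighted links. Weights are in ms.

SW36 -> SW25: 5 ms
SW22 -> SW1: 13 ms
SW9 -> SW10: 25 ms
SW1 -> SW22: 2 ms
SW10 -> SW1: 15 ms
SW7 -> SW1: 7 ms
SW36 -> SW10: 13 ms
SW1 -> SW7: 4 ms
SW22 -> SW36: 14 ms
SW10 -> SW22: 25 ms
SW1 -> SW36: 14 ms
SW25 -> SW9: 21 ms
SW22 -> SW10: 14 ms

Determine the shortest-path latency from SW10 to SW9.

55 ms

Enumerating some paths:
SW10 → SW1 → SW22 → SW36 → SW25 → SW9: 15+2+14+5+21 = 57
SW10 → SW1 → SW36 → SW25 → SW9: 15+14+5+21 = 55
Cheapest is SW10 → SW1 → SW36 → SW25 → SW9 at 55 ms.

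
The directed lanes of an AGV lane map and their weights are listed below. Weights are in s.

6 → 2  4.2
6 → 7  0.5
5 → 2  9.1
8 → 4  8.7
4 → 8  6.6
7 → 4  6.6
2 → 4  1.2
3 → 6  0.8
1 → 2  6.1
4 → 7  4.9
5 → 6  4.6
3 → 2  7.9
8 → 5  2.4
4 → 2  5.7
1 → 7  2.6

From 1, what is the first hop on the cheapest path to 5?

2

Compare a few routes:
1 - 7 - 4 - 8 - 5: 2.6+6.6+6.6+2.4 = 18.2
1 - 2 - 4 - 8 - 5: 6.1+1.2+6.6+2.4 = 16.3
Cheapest is 1 - 2 - 4 - 8 - 5 at 16.3 s.
So from 1 the first move is to 2.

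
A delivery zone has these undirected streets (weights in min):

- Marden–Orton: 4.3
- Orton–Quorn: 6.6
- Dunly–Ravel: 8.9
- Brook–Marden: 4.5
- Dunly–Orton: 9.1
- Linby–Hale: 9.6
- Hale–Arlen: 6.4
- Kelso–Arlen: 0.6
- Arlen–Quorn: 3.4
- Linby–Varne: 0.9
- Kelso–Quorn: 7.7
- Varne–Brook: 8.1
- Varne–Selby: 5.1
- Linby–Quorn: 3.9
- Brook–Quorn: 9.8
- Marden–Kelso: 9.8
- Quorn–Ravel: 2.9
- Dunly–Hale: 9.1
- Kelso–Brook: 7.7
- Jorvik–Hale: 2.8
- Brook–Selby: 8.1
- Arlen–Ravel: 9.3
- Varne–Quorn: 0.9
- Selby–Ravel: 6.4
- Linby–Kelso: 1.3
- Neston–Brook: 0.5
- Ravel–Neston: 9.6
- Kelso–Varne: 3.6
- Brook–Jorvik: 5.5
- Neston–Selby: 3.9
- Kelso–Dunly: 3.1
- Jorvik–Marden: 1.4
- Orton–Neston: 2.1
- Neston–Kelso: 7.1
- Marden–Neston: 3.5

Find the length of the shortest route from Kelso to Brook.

7.6 min

Settle nodes by increasing distance from Kelso:
Kelso: 0
Arlen: 0.6  (via Kelso)
Linby: 1.3  (via Kelso)
Varne: 2.2  (via Linby)
Dunly: 3.1  (via Kelso)
Quorn: 3.1  (via Varne)
Ravel: 6  (via Quorn)
Hale: 7  (via Arlen)
Neston: 7.1  (via Kelso)
Selby: 7.3  (via Varne)
Brook: 7.6  (via Neston)
Shortest route: Kelso → Neston → Brook = 7.6 min.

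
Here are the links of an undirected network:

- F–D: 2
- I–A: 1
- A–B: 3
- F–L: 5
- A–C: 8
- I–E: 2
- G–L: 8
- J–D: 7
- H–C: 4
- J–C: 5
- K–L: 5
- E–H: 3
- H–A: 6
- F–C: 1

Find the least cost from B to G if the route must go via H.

27

Shortest B→H: B–A–H = 9
Shortest H→G: H–C–F–L–G = 18
Total via H: 9 + 18 = 27.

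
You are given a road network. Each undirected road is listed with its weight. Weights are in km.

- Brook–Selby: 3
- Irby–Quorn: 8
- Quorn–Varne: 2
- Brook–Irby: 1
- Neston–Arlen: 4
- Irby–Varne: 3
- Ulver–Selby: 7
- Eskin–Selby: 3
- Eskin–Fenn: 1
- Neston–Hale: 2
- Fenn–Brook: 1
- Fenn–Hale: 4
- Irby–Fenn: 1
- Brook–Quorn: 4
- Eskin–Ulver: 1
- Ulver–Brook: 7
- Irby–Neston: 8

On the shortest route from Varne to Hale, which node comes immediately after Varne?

Irby

Enumerating some paths:
Varne - Quorn - Brook - Fenn - Hale: 2+4+1+4 = 11
Varne - Irby - Brook - Fenn - Hale: 3+1+1+4 = 9
Varne - Irby - Fenn - Hale: 3+1+4 = 8
Varne - Quorn - Brook - Irby - Fenn - Hale: 2+4+1+1+4 = 12
The minimum is 8 km via Varne - Irby - Fenn - Hale.
So from Varne the first move is to Irby.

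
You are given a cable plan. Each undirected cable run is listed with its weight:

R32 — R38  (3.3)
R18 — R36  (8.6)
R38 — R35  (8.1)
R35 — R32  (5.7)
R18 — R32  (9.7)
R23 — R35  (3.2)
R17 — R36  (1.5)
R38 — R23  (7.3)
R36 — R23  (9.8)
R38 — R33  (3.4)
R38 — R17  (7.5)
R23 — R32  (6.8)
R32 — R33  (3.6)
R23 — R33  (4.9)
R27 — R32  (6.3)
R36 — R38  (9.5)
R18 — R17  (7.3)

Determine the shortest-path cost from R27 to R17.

Running Dijkstra from R27:
R27: 0
R32: 6.3  (via R27)
R38: 9.6  (via R32)
R33: 9.9  (via R32)
R35: 12  (via R32)
R23: 13.1  (via R32)
R18: 16  (via R32)
R17: 17.1  (via R38)
Shortest route: R27 → R32 → R38 → R17 = 17.1.

17.1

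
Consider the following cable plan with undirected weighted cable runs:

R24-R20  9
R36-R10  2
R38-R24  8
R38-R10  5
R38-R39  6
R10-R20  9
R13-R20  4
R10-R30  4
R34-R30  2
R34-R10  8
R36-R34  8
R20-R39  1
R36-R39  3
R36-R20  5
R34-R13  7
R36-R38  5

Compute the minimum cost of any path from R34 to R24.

19

Shortest distances from R34:
R34: 0
R30: 2  (via R34)
R10: 6  (via R30)
R13: 7  (via R34)
R36: 8  (via R34)
R20: 11  (via R13)
R39: 11  (via R36)
R38: 11  (via R10)
R24: 19  (via R38)
Shortest route: R34–R30–R10–R38–R24 = 19.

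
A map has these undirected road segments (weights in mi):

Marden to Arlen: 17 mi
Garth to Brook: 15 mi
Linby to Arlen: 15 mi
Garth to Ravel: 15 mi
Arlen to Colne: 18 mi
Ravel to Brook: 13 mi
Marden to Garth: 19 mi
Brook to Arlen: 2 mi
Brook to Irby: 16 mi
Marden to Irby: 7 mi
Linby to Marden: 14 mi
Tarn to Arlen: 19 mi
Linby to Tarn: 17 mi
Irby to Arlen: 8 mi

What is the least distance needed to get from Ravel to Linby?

Running Dijkstra from Ravel:
Ravel: 0
Brook: 13  (via Ravel)
Arlen: 15  (via Brook)
Garth: 15  (via Ravel)
Irby: 23  (via Arlen)
Linby: 30  (via Arlen)
Shortest route: Ravel–Brook–Arlen–Linby = 30 mi.

30 mi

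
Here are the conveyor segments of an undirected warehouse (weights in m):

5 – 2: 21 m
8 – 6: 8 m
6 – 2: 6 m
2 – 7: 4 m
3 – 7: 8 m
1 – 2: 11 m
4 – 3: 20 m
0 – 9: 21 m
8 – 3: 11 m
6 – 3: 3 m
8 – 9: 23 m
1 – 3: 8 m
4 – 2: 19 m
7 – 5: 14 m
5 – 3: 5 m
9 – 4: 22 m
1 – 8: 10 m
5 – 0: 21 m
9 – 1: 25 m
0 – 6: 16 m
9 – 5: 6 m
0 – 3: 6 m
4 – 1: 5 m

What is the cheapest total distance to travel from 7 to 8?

Settle nodes by increasing distance from 7:
7: 0
2: 4  (via 7)
3: 8  (via 7)
6: 10  (via 2)
5: 13  (via 3)
0: 14  (via 3)
1: 15  (via 2)
8: 18  (via 6)
Shortest route: 7–2–6–8 = 18 m.

18 m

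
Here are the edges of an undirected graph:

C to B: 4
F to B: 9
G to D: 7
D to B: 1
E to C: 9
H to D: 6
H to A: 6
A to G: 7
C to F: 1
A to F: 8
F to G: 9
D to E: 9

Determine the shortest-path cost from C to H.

11

Compare a few routes:
C–B–D–H: 4+1+6 = 11
C–F–A–H: 1+8+6 = 15
The minimum is 11 via C–B–D–H.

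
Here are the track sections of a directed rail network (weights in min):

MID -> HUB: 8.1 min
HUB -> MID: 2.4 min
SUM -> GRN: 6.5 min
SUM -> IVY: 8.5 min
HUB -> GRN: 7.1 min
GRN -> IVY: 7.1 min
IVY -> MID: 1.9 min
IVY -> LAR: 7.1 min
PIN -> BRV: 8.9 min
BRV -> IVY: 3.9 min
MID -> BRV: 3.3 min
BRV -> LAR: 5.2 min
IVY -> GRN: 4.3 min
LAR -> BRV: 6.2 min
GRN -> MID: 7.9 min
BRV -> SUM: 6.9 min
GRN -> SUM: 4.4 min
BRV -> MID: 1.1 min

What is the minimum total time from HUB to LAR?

Shortest distances from HUB:
HUB: 0
MID: 2.4  (via HUB)
BRV: 5.7  (via MID)
GRN: 7.1  (via HUB)
IVY: 9.6  (via BRV)
LAR: 10.9  (via BRV)
Shortest route: HUB → MID → BRV → LAR = 10.9 min.

10.9 min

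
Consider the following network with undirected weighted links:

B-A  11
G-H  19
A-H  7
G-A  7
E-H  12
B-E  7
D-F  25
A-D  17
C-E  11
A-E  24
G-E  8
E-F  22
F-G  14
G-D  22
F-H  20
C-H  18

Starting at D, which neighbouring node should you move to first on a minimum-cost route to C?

Enumerating some paths:
D–A–H–C: 17+7+18 = 42
D–G–E–C: 22+8+11 = 41
D–A–B–E–C: 17+11+7+11 = 46
D–A–G–E–C: 17+7+8+11 = 43
Cheapest is D–G–E–C at 41.
So from D the first move is to G.

G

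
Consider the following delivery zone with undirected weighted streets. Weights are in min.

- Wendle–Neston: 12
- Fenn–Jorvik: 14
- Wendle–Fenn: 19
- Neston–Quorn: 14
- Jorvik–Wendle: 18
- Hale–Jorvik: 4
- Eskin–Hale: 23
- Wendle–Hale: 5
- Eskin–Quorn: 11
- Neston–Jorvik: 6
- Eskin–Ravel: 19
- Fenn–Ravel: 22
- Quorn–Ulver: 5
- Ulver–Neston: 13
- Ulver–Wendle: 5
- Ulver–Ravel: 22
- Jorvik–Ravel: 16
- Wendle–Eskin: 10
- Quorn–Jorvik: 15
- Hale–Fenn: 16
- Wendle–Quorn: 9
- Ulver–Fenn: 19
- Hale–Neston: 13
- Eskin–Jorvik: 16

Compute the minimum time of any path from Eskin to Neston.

Running Dijkstra from Eskin:
Eskin: 0
Wendle: 10  (via Eskin)
Quorn: 11  (via Eskin)
Ulver: 15  (via Wendle)
Hale: 15  (via Wendle)
Jorvik: 16  (via Eskin)
Ravel: 19  (via Eskin)
Neston: 22  (via Wendle)
Shortest route: Eskin → Wendle → Neston = 22 min.

22 min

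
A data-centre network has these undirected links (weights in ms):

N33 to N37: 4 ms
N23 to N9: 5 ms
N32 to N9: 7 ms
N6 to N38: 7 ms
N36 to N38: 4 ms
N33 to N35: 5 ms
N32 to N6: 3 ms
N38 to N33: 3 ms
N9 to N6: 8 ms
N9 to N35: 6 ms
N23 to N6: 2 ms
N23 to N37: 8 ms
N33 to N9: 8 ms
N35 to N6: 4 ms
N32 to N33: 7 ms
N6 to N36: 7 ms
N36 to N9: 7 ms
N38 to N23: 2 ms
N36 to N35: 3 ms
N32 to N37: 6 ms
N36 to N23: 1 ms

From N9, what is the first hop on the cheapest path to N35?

Candidate routes:
N9 - N35: 6 = 6
N9 - N23 - N6 - N35: 5+2+4 = 11
N9 - N23 - N36 - N35: 5+1+3 = 9
N9 - N36 - N35: 7+3 = 10
The minimum is 6 ms via N9 - N35.
So from N9 the first move is to N35.

N35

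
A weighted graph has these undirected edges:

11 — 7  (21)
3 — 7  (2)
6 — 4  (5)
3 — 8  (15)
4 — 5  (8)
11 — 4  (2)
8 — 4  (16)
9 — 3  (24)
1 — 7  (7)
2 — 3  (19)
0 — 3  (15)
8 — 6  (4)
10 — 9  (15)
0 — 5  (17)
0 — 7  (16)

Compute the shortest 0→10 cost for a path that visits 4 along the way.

Best 0 to 4: 0–5–4 costing 25
Best 4 to 10: 4–6–8–3–9–10 costing 63
Total via 4: 25 + 63 = 88.

88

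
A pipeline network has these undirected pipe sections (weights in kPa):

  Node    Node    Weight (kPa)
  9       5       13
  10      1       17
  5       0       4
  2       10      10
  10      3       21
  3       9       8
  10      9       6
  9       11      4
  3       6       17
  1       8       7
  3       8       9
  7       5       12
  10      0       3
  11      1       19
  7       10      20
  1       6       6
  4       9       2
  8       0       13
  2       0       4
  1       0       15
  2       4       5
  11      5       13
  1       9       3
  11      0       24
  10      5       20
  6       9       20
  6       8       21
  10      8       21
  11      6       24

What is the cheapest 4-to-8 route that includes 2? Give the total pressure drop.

Shortest 4→2: 4 → 2 = 5
Shortest 2→8: 2 → 0 → 8 = 17
Total via 2: 5 + 17 = 22 kPa.

22 kPa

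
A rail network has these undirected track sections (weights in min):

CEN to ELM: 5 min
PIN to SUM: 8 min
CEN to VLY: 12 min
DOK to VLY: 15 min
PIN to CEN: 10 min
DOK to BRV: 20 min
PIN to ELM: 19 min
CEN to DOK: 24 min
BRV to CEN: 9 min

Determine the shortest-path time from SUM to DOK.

42 min

Candidate routes:
SUM–PIN–CEN–VLY–DOK: 8+10+12+15 = 45
SUM–PIN–CEN–BRV–DOK: 8+10+9+20 = 47
SUM–PIN–CEN–DOK: 8+10+24 = 42
The minimum is 42 min via SUM–PIN–CEN–DOK.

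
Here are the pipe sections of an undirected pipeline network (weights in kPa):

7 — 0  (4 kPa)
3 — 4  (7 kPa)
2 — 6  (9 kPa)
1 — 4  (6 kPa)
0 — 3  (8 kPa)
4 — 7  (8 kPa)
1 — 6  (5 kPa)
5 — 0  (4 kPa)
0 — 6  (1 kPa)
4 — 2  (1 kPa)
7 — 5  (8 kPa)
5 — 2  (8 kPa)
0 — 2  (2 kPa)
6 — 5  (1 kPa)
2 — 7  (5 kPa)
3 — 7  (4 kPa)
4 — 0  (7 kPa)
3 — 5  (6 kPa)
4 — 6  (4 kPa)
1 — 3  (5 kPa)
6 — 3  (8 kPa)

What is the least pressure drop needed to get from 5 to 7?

Enumerating some paths:
5 → 6 → 0 → 7: 1+1+4 = 6
5 → 7: 8 = 8
5 → 0 → 7: 4+4 = 8
The minimum is 6 kPa via 5 → 6 → 0 → 7.

6 kPa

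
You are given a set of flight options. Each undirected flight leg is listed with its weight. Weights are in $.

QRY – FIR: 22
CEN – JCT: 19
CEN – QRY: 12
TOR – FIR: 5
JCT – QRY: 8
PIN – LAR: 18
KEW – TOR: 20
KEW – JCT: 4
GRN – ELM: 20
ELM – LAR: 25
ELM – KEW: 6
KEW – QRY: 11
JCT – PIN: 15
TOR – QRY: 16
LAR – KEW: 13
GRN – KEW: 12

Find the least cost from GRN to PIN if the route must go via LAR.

Shortest GRN→LAR: GRN–KEW–LAR = 25
Best LAR to PIN: LAR–PIN costing 18
Total via LAR: 25 + 18 = $43.

$43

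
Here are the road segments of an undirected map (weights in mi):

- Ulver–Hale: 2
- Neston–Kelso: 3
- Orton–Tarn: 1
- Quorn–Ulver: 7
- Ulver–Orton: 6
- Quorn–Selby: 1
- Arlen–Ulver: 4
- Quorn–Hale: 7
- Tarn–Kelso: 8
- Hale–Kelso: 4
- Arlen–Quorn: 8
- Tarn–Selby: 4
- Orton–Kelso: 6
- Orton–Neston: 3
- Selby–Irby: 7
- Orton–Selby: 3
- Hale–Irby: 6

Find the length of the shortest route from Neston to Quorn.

7 mi

Running Dijkstra from Neston:
Neston: 0
Kelso: 3  (via Neston)
Orton: 3  (via Neston)
Tarn: 4  (via Orton)
Selby: 6  (via Orton)
Quorn: 7  (via Selby)
Shortest route: Neston → Orton → Selby → Quorn = 7 mi.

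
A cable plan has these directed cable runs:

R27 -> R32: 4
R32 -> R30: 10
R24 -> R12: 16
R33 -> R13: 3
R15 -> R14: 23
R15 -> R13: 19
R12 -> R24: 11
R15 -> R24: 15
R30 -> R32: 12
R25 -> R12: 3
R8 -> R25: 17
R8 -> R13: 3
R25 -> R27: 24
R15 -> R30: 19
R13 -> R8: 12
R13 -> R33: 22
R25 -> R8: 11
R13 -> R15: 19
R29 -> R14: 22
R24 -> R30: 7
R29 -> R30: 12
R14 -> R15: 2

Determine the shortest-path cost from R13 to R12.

Shortest distances from R13:
R13: 0
R8: 12  (via R13)
R15: 19  (via R13)
R33: 22  (via R13)
R25: 29  (via R8)
R12: 32  (via R25)
Shortest route: R13–R8–R25–R12 = 32.

32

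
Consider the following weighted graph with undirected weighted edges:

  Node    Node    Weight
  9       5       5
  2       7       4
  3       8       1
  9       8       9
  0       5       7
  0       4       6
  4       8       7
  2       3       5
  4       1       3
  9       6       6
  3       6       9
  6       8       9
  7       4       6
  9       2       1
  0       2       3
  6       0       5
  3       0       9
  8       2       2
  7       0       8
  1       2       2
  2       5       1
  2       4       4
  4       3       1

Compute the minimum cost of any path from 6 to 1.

9

Running Dijkstra from 6:
6: 0
0: 5  (via 6)
9: 6  (via 6)
2: 7  (via 9)
5: 8  (via 2)
1: 9  (via 2)
Shortest route: 6–9–2–1 = 9.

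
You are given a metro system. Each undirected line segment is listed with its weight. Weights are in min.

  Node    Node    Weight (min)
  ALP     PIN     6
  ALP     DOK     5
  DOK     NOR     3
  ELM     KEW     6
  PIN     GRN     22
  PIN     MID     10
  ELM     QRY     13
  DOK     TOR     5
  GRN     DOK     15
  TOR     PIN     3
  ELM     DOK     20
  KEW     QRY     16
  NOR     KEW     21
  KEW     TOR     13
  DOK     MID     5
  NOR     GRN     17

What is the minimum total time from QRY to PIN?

32 min

Candidate routes:
QRY → KEW → TOR → PIN: 16+13+3 = 32
QRY → ELM → KEW → TOR → PIN: 13+6+13+3 = 35
Cheapest is QRY → KEW → TOR → PIN at 32 min.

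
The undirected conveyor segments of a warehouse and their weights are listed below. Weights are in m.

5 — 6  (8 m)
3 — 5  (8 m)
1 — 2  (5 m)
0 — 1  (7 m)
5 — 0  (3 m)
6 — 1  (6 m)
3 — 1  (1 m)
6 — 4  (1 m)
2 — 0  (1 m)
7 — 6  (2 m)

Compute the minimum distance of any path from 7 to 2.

13 m

Candidate routes:
7 → 6 → 1 → 0 → 2: 2+6+7+1 = 16
7 → 6 → 1 → 2: 2+6+5 = 13
7 → 6 → 5 → 0 → 2: 2+8+3+1 = 14
7 → 6 → 1 → 3 → 5 → 0 → 2: 2+6+1+8+3+1 = 21
Cheapest is 7 → 6 → 1 → 2 at 13 m.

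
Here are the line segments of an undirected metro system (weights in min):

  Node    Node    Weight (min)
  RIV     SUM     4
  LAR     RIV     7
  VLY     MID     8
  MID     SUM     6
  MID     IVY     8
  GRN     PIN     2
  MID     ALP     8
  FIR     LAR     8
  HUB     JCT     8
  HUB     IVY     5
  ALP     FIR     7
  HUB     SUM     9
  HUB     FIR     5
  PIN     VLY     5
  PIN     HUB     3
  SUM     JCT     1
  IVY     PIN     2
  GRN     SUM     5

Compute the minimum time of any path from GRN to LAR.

16 min

Candidate routes:
GRN - PIN - HUB - FIR - LAR: 2+3+5+8 = 18
GRN - SUM - RIV - LAR: 5+4+7 = 16
GRN - PIN - IVY - HUB - FIR - LAR: 2+2+5+5+8 = 22
The minimum is 16 min via GRN - SUM - RIV - LAR.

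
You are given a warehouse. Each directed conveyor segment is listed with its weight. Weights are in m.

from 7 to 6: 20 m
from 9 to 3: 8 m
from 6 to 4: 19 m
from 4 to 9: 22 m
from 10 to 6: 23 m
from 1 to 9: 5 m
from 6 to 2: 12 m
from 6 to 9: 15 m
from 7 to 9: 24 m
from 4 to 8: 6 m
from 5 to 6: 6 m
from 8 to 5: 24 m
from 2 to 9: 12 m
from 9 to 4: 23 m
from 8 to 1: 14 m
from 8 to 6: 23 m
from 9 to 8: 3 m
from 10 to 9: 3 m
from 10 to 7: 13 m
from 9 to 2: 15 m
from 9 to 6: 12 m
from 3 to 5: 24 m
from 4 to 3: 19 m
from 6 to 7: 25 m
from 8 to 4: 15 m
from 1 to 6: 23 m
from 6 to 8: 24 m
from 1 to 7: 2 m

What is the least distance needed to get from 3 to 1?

Settle nodes by increasing distance from 3:
3: 0
5: 24  (via 3)
6: 30  (via 5)
2: 42  (via 6)
9: 45  (via 6)
8: 48  (via 9)
4: 49  (via 6)
7: 55  (via 6)
1: 62  (via 8)
Shortest route: 3–5–6–9–8–1 = 62 m.

62 m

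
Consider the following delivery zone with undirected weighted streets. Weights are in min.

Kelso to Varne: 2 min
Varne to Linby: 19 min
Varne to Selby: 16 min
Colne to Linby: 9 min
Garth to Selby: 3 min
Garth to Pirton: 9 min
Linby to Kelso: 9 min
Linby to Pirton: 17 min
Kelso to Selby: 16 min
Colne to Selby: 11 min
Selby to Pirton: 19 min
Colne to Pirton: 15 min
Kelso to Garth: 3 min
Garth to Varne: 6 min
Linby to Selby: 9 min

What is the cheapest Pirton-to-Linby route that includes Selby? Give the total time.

21 min

Shortest Pirton→Selby: Pirton → Garth → Selby = 12
Best Selby to Linby: Selby → Linby costing 9
Total via Selby: 12 + 9 = 21 min.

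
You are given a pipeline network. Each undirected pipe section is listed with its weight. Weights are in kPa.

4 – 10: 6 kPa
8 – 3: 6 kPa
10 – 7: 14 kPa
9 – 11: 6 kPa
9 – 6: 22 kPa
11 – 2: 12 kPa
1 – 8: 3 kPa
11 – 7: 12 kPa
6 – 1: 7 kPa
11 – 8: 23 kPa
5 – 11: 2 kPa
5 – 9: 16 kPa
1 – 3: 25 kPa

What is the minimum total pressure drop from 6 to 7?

Running Dijkstra from 6:
6: 0
1: 7  (via 6)
8: 10  (via 1)
3: 16  (via 8)
9: 22  (via 6)
11: 28  (via 9)
5: 30  (via 11)
2: 40  (via 11)
7: 40  (via 11)
Shortest route: 6 → 9 → 11 → 7 = 40 kPa.

40 kPa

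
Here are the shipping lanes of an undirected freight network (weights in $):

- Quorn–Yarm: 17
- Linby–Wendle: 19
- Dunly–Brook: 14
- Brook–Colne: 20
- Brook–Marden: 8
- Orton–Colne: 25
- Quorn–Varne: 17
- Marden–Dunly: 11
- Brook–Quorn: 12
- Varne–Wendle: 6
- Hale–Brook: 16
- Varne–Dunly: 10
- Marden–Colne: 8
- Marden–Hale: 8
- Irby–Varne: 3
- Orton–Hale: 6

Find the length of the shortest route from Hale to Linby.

$54

Settle nodes by increasing distance from Hale:
Hale: 0
Orton: 6  (via Hale)
Marden: 8  (via Hale)
Brook: 16  (via Hale)
Colne: 16  (via Marden)
Dunly: 19  (via Marden)
Quorn: 28  (via Brook)
Varne: 29  (via Dunly)
Irby: 32  (via Varne)
Wendle: 35  (via Varne)
Yarm: 45  (via Quorn)
Linby: 54  (via Wendle)
Shortest route: Hale–Marden–Dunly–Varne–Wendle–Linby = $54.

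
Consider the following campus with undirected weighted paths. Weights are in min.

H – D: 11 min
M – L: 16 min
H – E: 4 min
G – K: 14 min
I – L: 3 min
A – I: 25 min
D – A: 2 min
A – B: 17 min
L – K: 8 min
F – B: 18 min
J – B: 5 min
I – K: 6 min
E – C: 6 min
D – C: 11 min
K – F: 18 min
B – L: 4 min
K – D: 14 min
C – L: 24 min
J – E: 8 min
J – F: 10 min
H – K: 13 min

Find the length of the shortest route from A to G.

Settle nodes by increasing distance from A:
A: 0
D: 2  (via A)
C: 13  (via D)
H: 13  (via D)
K: 16  (via D)
B: 17  (via A)
E: 17  (via H)
L: 21  (via B)
I: 22  (via K)
J: 22  (via B)
G: 30  (via K)
Shortest route: A–D–K–G = 30 min.

30 min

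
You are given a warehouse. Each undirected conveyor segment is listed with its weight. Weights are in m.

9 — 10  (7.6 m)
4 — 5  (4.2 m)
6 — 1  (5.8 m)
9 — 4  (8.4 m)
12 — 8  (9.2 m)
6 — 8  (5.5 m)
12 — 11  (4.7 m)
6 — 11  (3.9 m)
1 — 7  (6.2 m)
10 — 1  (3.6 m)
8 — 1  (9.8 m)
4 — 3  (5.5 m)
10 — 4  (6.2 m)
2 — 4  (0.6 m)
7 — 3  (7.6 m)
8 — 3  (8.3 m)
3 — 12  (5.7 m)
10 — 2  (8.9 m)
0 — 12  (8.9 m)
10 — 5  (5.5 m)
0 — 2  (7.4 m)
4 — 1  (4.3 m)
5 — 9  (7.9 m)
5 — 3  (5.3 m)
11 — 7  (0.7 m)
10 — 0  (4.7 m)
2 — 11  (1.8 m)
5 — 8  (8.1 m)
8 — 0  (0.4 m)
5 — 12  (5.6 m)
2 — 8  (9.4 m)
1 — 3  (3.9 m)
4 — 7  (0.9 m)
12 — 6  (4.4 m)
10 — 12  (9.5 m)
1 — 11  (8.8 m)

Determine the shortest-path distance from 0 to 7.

8.9 m

Shortest distances from 0:
0: 0
8: 0.4  (via 0)
10: 4.7  (via 0)
6: 5.9  (via 8)
2: 7.4  (via 0)
4: 8  (via 2)
1: 8.3  (via 10)
5: 8.5  (via 8)
3: 8.7  (via 8)
7: 8.9  (via 4)
Shortest route: 0–2–4–7 = 8.9 m.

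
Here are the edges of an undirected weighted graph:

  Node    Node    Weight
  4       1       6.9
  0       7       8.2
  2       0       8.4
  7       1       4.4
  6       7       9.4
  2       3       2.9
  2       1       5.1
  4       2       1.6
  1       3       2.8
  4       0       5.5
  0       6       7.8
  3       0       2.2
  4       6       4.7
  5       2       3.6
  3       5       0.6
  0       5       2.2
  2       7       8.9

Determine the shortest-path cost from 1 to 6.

11.4

Settle nodes by increasing distance from 1:
1: 0
3: 2.8  (via 1)
5: 3.4  (via 3)
7: 4.4  (via 1)
0: 5  (via 3)
2: 5.1  (via 1)
4: 6.7  (via 2)
6: 11.4  (via 4)
Shortest route: 1 → 2 → 4 → 6 = 11.4.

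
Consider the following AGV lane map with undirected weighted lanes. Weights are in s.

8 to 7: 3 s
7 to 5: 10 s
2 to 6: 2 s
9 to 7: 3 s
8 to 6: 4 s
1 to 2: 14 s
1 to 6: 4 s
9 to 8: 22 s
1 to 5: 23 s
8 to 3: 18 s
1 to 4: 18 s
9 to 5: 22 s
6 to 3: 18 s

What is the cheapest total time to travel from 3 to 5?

31 s

Enumerating some paths:
3 → 6 → 1 → 5: 18+4+23 = 45
3 → 8 → 7 → 9 → 5: 18+3+3+22 = 46
3 → 6 → 8 → 7 → 5: 18+4+3+10 = 35
3 → 8 → 7 → 5: 18+3+10 = 31
The minimum is 31 s via 3 → 8 → 7 → 5.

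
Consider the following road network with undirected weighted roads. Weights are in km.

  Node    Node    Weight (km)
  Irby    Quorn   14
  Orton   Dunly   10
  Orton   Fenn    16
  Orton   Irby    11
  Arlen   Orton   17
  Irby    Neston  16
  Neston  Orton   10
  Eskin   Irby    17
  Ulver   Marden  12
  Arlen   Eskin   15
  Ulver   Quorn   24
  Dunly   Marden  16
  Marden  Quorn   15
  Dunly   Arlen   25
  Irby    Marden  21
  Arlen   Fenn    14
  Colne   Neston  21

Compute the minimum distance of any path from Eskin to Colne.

54 km

Candidate routes:
Eskin → Irby → Orton → Neston → Colne: 17+11+10+21 = 59
Eskin → Irby → Neston → Colne: 17+16+21 = 54
Eskin → Arlen → Orton → Neston → Colne: 15+17+10+21 = 63
Cheapest is Eskin → Irby → Neston → Colne at 54 km.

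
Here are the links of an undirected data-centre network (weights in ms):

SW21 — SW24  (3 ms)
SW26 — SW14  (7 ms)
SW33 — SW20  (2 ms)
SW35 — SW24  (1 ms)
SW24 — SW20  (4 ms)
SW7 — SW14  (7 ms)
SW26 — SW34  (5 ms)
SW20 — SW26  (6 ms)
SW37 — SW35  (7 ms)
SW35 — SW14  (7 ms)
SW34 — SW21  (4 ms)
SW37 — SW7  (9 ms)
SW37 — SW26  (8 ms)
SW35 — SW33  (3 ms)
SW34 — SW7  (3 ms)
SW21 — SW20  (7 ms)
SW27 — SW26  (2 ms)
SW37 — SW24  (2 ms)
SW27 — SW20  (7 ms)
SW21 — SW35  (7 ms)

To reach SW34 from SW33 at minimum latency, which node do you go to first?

Candidate routes:
SW33–SW20–SW24–SW21–SW34: 2+4+3+4 = 13
SW33–SW35–SW24–SW21–SW34: 3+1+3+4 = 11
SW33–SW20–SW26–SW34: 2+6+5 = 13
SW33–SW20–SW21–SW34: 2+7+4 = 13
The minimum is 11 ms via SW33–SW35–SW24–SW21–SW34.
So from SW33 the first move is to SW35.

SW35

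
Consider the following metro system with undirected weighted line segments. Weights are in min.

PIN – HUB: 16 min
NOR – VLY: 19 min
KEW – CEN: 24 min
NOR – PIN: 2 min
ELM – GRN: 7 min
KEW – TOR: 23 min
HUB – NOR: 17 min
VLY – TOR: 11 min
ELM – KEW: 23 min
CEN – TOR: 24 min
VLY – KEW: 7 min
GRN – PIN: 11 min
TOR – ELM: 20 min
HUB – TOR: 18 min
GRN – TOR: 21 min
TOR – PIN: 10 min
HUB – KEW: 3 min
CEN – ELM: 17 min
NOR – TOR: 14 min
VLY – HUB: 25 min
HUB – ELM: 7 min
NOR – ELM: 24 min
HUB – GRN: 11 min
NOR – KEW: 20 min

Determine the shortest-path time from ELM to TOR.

20 min

Settle nodes by increasing distance from ELM:
ELM: 0
HUB: 7  (via ELM)
GRN: 7  (via ELM)
KEW: 10  (via HUB)
CEN: 17  (via ELM)
VLY: 17  (via KEW)
PIN: 18  (via GRN)
TOR: 20  (via ELM)
Shortest route: ELM–TOR = 20 min.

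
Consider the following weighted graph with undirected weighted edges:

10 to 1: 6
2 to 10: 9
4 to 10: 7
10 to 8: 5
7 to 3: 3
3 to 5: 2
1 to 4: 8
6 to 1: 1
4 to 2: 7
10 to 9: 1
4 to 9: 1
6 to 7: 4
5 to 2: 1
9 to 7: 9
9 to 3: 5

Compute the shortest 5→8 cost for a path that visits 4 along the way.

Shortest 5→4: 5 → 2 → 4 = 8
Best 4 to 8: 4 → 9 → 10 → 8 costing 7
Total via 4: 8 + 7 = 15.

15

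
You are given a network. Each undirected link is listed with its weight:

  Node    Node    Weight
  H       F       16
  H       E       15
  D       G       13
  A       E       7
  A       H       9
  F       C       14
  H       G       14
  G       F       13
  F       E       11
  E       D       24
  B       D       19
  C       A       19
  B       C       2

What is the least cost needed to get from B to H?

Enumerating some paths:
B–C–F–E–H: 2+14+11+15 = 42
B–C–F–H: 2+14+16 = 32
B–C–A–H: 2+19+9 = 30
Cheapest is B–C–A–H at 30.

30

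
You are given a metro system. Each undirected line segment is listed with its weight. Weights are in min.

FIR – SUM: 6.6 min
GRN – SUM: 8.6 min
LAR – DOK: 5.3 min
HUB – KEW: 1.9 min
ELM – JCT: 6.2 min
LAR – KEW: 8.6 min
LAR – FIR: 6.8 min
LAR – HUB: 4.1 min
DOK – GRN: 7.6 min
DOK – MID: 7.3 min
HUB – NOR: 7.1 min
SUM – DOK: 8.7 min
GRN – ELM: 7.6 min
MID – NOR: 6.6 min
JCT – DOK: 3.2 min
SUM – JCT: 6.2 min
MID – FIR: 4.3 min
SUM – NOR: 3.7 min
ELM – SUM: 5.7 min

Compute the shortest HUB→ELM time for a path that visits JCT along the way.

18.8 min

Shortest HUB→JCT: HUB–LAR–DOK–JCT = 12.6
Shortest JCT→ELM: JCT–ELM = 6.2
Total via JCT: 12.6 + 6.2 = 18.8 min.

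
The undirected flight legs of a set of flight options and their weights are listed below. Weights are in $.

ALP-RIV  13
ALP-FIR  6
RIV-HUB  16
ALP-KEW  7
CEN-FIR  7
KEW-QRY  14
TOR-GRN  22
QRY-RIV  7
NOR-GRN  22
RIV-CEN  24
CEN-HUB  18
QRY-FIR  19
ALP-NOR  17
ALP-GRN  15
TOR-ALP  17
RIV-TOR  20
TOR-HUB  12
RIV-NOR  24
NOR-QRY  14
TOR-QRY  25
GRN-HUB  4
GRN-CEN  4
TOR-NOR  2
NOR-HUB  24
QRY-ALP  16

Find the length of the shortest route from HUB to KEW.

$26

Shortest distances from HUB:
HUB: 0
GRN: 4  (via HUB)
CEN: 8  (via GRN)
TOR: 12  (via HUB)
NOR: 14  (via TOR)
FIR: 15  (via CEN)
RIV: 16  (via HUB)
ALP: 19  (via GRN)
QRY: 23  (via RIV)
KEW: 26  (via ALP)
Shortest route: HUB → GRN → ALP → KEW = $26.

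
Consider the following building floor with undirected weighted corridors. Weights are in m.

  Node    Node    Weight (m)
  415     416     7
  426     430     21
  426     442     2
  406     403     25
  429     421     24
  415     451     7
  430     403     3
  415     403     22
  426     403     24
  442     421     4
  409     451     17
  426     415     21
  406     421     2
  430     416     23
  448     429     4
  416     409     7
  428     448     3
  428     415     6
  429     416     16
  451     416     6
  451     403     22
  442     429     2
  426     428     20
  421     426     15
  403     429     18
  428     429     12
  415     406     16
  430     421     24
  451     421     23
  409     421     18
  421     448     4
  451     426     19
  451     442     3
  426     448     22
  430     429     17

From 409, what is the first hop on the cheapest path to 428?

416

Enumerating some paths:
409 → 421 → 448 → 428: 18+4+3 = 25
409 → 416 → 451 → 415 → 428: 7+6+7+6 = 26
409 → 416 → 451 → 442 → 429 → 448 → 428: 7+6+3+2+4+3 = 25
409 → 416 → 415 → 428: 7+7+6 = 20
Cheapest is 409 → 416 → 415 → 428 at 20 m.
So from 409 the first move is to 416.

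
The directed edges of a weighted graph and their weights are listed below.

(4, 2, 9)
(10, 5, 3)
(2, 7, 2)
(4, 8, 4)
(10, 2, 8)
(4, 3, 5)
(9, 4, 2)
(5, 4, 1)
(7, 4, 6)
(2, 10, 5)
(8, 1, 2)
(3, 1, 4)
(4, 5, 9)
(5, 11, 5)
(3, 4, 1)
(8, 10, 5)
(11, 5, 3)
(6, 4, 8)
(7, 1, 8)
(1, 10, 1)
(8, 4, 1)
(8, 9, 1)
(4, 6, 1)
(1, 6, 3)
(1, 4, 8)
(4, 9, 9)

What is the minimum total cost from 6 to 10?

15

Compare a few routes:
6 → 4 → 8 → 1 → 10: 8+4+2+1 = 15
6 → 4 → 8 → 10: 8+4+5 = 17
Cheapest is 6 → 4 → 8 → 1 → 10 at 15.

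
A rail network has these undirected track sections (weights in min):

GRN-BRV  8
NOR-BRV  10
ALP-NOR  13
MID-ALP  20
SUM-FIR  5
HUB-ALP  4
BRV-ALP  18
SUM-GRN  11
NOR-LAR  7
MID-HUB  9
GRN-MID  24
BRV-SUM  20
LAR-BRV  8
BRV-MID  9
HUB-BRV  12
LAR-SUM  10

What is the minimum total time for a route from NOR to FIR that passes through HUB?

52 min

Shortest NOR→HUB: NOR–ALP–HUB = 17
Best HUB to FIR: HUB–BRV–LAR–SUM–FIR costing 35
Total via HUB: 17 + 35 = 52 min.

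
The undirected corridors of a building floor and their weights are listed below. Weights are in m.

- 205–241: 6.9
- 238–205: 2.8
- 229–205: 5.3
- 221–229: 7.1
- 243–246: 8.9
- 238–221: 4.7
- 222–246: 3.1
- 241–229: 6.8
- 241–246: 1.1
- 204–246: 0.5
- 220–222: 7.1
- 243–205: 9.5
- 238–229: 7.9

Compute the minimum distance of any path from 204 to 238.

11.3 m

Enumerating some paths:
204–246–241–205–238: 0.5+1.1+6.9+2.8 = 11.3
204–246–241–229–238: 0.5+1.1+6.8+7.9 = 16.3
Cheapest is 204–246–241–205–238 at 11.3 m.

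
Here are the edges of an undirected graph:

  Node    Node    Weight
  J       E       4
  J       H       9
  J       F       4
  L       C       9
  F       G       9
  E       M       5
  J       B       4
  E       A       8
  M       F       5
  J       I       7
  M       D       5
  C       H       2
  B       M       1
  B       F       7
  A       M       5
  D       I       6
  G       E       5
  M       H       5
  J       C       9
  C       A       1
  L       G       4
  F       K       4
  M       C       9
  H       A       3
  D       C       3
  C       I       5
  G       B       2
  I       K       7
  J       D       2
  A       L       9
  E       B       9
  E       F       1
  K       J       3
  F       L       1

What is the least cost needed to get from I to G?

Compare a few routes:
I → J → B → G: 7+4+2 = 13
I → C → A → M → B → G: 5+1+5+1+2 = 14
Cheapest is I → J → B → G at 13.

13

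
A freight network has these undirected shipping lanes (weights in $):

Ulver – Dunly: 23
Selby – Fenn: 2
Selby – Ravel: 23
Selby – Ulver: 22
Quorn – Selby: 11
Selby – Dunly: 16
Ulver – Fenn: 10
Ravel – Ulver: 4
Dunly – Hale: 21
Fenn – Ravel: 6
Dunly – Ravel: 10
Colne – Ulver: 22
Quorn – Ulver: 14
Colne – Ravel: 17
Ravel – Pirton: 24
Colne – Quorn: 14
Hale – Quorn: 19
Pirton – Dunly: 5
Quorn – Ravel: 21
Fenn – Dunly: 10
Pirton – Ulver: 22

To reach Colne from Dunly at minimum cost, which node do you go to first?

Enumerating some paths:
Dunly–Ravel–Ulver–Colne: 10+4+22 = 36
Dunly–Ravel–Colne: 10+17 = 27
Dunly–Fenn–Ravel–Colne: 10+6+17 = 33
The minimum is $27 via Dunly–Ravel–Colne.
So from Dunly the first move is to Ravel.

Ravel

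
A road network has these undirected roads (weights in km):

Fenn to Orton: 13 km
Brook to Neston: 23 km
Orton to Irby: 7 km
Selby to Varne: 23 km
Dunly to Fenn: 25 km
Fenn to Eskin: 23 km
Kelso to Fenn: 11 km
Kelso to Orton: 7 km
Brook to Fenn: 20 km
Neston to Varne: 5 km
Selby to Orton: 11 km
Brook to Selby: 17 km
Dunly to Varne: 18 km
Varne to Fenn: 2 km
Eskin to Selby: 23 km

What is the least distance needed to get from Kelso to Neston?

Compare a few routes:
Kelso–Fenn–Varne–Neston: 11+2+5 = 18
Kelso–Orton–Fenn–Varne–Neston: 7+13+2+5 = 27
Cheapest is Kelso–Fenn–Varne–Neston at 18 km.

18 km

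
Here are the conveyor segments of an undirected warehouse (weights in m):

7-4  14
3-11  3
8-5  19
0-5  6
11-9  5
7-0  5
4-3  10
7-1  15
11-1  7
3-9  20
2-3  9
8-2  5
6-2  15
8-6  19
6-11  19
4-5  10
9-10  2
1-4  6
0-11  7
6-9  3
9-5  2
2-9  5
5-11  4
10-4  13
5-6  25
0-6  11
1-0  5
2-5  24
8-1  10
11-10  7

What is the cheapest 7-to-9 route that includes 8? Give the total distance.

Best 7 to 8: 7 → 0 → 1 → 8 costing 20
Shortest 8→9: 8 → 2 → 9 = 10
Total via 8: 20 + 10 = 30 m.

30 m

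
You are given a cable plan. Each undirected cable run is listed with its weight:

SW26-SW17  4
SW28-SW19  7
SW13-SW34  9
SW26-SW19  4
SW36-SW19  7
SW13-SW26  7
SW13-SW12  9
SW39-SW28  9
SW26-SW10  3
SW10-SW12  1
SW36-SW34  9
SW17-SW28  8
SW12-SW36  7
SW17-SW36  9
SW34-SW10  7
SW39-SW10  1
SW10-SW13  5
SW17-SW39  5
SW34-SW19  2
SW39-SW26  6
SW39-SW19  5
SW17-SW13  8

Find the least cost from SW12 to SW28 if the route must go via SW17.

Shortest SW12→SW17: SW12 → SW10 → SW39 → SW17 = 7
Shortest SW17→SW28: SW17 → SW28 = 8
Total via SW17: 7 + 8 = 15.

15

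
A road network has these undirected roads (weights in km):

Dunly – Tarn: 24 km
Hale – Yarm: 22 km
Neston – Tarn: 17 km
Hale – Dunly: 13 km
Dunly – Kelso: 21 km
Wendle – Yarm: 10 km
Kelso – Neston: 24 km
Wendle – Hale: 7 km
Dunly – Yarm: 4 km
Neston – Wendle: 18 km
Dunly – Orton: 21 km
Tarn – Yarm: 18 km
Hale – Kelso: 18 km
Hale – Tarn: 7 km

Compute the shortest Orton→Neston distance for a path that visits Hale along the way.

Best Orton to Hale: Orton–Dunly–Hale costing 34
Shortest Hale→Neston: Hale–Tarn–Neston = 24
Total via Hale: 34 + 24 = 58 km.

58 km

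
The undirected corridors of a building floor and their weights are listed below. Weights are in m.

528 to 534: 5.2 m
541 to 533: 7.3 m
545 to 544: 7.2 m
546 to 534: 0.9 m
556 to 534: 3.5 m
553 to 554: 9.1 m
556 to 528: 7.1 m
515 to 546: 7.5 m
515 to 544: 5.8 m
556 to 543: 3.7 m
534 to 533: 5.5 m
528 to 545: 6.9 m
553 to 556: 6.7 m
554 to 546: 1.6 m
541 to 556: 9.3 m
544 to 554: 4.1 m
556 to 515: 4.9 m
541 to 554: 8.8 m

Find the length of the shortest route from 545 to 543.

Candidate routes:
545 - 528 - 534 - 556 - 543: 6.9+5.2+3.5+3.7 = 19.3
545 - 528 - 556 - 543: 6.9+7.1+3.7 = 17.7
The minimum is 17.7 m via 545 - 528 - 556 - 543.

17.7 m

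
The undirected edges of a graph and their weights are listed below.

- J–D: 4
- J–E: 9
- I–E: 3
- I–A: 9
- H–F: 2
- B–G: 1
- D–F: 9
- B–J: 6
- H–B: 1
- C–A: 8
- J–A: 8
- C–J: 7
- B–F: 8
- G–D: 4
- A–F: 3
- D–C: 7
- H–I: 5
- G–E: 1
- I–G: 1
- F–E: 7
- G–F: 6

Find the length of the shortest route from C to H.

Enumerating some paths:
C - J - D - G - B - H: 7+4+4+1+1 = 17
C - J - B - H: 7+6+1 = 14
C - D - G - I - H: 7+4+1+5 = 17
C - A - F - H: 8+3+2 = 13
Cheapest is C - A - F - H at 13.

13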